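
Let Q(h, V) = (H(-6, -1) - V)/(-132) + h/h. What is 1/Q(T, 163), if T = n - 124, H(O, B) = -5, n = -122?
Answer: 11/25 ≈ 0.44000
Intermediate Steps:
T = -246 (T = -122 - 124 = -246)
Q(h, V) = 137/132 + V/132 (Q(h, V) = (-5 - V)/(-132) + h/h = (-5 - V)*(-1/132) + 1 = (5/132 + V/132) + 1 = 137/132 + V/132)
1/Q(T, 163) = 1/(137/132 + (1/132)*163) = 1/(137/132 + 163/132) = 1/(25/11) = 11/25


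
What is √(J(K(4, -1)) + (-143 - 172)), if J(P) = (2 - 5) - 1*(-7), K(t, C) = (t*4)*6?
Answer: I*√311 ≈ 17.635*I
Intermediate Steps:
K(t, C) = 24*t (K(t, C) = (4*t)*6 = 24*t)
J(P) = 4 (J(P) = -3 + 7 = 4)
√(J(K(4, -1)) + (-143 - 172)) = √(4 + (-143 - 172)) = √(4 - 315) = √(-311) = I*√311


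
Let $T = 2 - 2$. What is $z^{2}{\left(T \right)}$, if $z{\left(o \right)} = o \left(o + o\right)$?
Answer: $0$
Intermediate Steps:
$T = 0$ ($T = 2 - 2 = 0$)
$z{\left(o \right)} = 2 o^{2}$ ($z{\left(o \right)} = o 2 o = 2 o^{2}$)
$z^{2}{\left(T \right)} = \left(2 \cdot 0^{2}\right)^{2} = \left(2 \cdot 0\right)^{2} = 0^{2} = 0$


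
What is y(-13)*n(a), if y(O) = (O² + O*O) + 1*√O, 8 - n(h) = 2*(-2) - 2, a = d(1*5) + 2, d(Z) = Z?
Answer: 4732 + 14*I*√13 ≈ 4732.0 + 50.478*I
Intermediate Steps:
a = 7 (a = 1*5 + 2 = 5 + 2 = 7)
n(h) = 14 (n(h) = 8 - (2*(-2) - 2) = 8 - (-4 - 2) = 8 - 1*(-6) = 8 + 6 = 14)
y(O) = √O + 2*O² (y(O) = (O² + O²) + √O = 2*O² + √O = √O + 2*O²)
y(-13)*n(a) = (√(-13) + 2*(-13)²)*14 = (I*√13 + 2*169)*14 = (I*√13 + 338)*14 = (338 + I*√13)*14 = 4732 + 14*I*√13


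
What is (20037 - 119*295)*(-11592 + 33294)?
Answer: -327005736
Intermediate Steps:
(20037 - 119*295)*(-11592 + 33294) = (20037 - 35105)*21702 = -15068*21702 = -327005736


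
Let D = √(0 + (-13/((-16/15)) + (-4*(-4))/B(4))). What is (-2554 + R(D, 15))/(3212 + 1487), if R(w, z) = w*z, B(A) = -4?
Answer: -2554/4699 + 15*√131/18796 ≈ -0.53439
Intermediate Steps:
D = √131/4 (D = √(0 + (-13/((-16/15)) - 4*(-4)/(-4))) = √(0 + (-13/((-16*1/15)) + 16*(-¼))) = √(0 + (-13/(-16/15) - 4)) = √(0 + (-13*(-15/16) - 4)) = √(0 + (195/16 - 4)) = √(0 + 131/16) = √(131/16) = √131/4 ≈ 2.8614)
(-2554 + R(D, 15))/(3212 + 1487) = (-2554 + (√131/4)*15)/(3212 + 1487) = (-2554 + 15*√131/4)/4699 = (-2554 + 15*√131/4)*(1/4699) = -2554/4699 + 15*√131/18796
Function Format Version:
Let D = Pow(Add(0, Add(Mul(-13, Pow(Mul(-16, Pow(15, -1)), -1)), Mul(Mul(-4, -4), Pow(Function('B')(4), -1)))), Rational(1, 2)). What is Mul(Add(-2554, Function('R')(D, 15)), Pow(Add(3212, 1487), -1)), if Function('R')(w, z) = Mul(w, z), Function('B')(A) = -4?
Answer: Add(Rational(-2554, 4699), Mul(Rational(15, 18796), Pow(131, Rational(1, 2)))) ≈ -0.53439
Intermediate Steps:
D = Mul(Rational(1, 4), Pow(131, Rational(1, 2))) (D = Pow(Add(0, Add(Mul(-13, Pow(Mul(-16, Pow(15, -1)), -1)), Mul(Mul(-4, -4), Pow(-4, -1)))), Rational(1, 2)) = Pow(Add(0, Add(Mul(-13, Pow(Mul(-16, Rational(1, 15)), -1)), Mul(16, Rational(-1, 4)))), Rational(1, 2)) = Pow(Add(0, Add(Mul(-13, Pow(Rational(-16, 15), -1)), -4)), Rational(1, 2)) = Pow(Add(0, Add(Mul(-13, Rational(-15, 16)), -4)), Rational(1, 2)) = Pow(Add(0, Add(Rational(195, 16), -4)), Rational(1, 2)) = Pow(Add(0, Rational(131, 16)), Rational(1, 2)) = Pow(Rational(131, 16), Rational(1, 2)) = Mul(Rational(1, 4), Pow(131, Rational(1, 2))) ≈ 2.8614)
Mul(Add(-2554, Function('R')(D, 15)), Pow(Add(3212, 1487), -1)) = Mul(Add(-2554, Mul(Mul(Rational(1, 4), Pow(131, Rational(1, 2))), 15)), Pow(Add(3212, 1487), -1)) = Mul(Add(-2554, Mul(Rational(15, 4), Pow(131, Rational(1, 2)))), Pow(4699, -1)) = Mul(Add(-2554, Mul(Rational(15, 4), Pow(131, Rational(1, 2)))), Rational(1, 4699)) = Add(Rational(-2554, 4699), Mul(Rational(15, 18796), Pow(131, Rational(1, 2))))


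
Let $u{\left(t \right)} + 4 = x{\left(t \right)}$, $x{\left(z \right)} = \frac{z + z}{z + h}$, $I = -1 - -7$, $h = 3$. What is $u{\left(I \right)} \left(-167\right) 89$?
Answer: $\frac{118904}{3} \approx 39635.0$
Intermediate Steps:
$I = 6$ ($I = -1 + 7 = 6$)
$x{\left(z \right)} = \frac{2 z}{3 + z}$ ($x{\left(z \right)} = \frac{z + z}{z + 3} = \frac{2 z}{3 + z}$)
$u{\left(t \right)} = -4 + \frac{2 t}{3 + t}$
$u{\left(I \right)} \left(-167\right) 89 = \frac{2 \left(-6 - 6\right)}{3 + 6} \left(-167\right) 89 = \frac{2 \left(-6 - 6\right)}{9} \left(-167\right) 89 = 2 \cdot \frac{1}{9} \left(-12\right) \left(-167\right) 89 = \left(- \frac{8}{3}\right) \left(-167\right) 89 = \frac{1336}{3} \cdot 89 = \frac{118904}{3}$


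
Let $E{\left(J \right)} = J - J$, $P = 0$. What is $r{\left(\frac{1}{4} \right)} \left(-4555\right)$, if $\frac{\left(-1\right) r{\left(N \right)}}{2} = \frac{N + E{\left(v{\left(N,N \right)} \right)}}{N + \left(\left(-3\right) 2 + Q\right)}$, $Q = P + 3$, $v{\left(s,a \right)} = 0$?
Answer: $- \frac{9110}{11} \approx -828.18$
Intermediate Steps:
$Q = 3$ ($Q = 0 + 3 = 3$)
$E{\left(J \right)} = 0$
$r{\left(N \right)} = - \frac{2 N}{-3 + N}$ ($r{\left(N \right)} = - 2 \frac{N + 0}{N + \left(\left(-3\right) 2 + 3\right)} = - 2 \frac{N}{N + \left(-6 + 3\right)} = - 2 \frac{N}{N - 3} = - 2 \frac{N}{-3 + N} = - \frac{2 N}{-3 + N}$)
$r{\left(\frac{1}{4} \right)} \left(-4555\right) = - \frac{2}{4 \left(-3 + \frac{1}{4}\right)} \left(-4555\right) = \left(-2\right) \frac{1}{4} \frac{1}{-3 + \frac{1}{4}} \left(-4555\right) = \left(-2\right) \frac{1}{4} \frac{1}{- \frac{11}{4}} \left(-4555\right) = \left(-2\right) \frac{1}{4} \left(- \frac{4}{11}\right) \left(-4555\right) = \frac{2}{11} \left(-4555\right) = - \frac{9110}{11}$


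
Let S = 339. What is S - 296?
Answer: 43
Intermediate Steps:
S - 296 = 339 - 296 = 43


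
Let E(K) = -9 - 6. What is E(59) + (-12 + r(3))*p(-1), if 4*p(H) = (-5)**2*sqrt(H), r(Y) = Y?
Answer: -15 - 225*I/4 ≈ -15.0 - 56.25*I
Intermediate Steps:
p(H) = 25*sqrt(H)/4 (p(H) = ((-5)**2*sqrt(H))/4 = (25*sqrt(H))/4 = 25*sqrt(H)/4)
E(K) = -15
E(59) + (-12 + r(3))*p(-1) = -15 + (-12 + 3)*(25*sqrt(-1)/4) = -15 - 225*I/4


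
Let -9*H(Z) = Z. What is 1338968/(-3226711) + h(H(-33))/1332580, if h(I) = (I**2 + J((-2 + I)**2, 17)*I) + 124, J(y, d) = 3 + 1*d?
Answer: -16052416726193/38698654899420 ≈ -0.41481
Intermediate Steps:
J(y, d) = 3 + d
H(Z) = -Z/9
h(I) = 124 + I**2 + 20*I (h(I) = (I**2 + (3 + 17)*I) + 124 = (I**2 + 20*I) + 124 = 124 + I**2 + 20*I)
1338968/(-3226711) + h(H(-33))/1332580 = 1338968/(-3226711) + (124 + (-1/9*(-33))**2 + 20*(-1/9*(-33)))/1332580 = 1338968*(-1/3226711) + (124 + (11/3)**2 + 20*(11/3))*(1/1332580) = -1338968/3226711 + (124 + 121/9 + 220/3)*(1/1332580) = -1338968/3226711 + (1897/9)*(1/1332580) = -1338968/3226711 + 1897/11993220 = -16052416726193/38698654899420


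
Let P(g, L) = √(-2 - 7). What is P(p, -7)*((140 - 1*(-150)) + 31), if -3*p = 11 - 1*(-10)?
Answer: 963*I ≈ 963.0*I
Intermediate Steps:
p = -7 (p = -(11 - 1*(-10))/3 = -(11 + 10)/3 = -⅓*21 = -7)
P(g, L) = 3*I (P(g, L) = √(-9) = 3*I)
P(p, -7)*((140 - 1*(-150)) + 31) = (3*I)*((140 - 1*(-150)) + 31) = (3*I)*((140 + 150) + 31) = (3*I)*(290 + 31) = (3*I)*321 = 963*I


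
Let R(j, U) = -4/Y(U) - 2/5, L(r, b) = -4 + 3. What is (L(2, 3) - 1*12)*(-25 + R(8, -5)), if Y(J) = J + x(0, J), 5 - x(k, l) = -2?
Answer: 1781/5 ≈ 356.20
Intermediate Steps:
x(k, l) = 7 (x(k, l) = 5 - 1*(-2) = 5 + 2 = 7)
L(r, b) = -1
Y(J) = 7 + J (Y(J) = J + 7 = 7 + J)
R(j, U) = -⅖ - 4/(7 + U) (R(j, U) = -4/(7 + U) - 2/5 = -4/(7 + U) - 2*⅕ = -4/(7 + U) - ⅖ = -⅖ - 4/(7 + U))
(L(2, 3) - 1*12)*(-25 + R(8, -5)) = (-1 - 1*12)*(-25 + 2*(-17 - 1*(-5))/(5*(7 - 5))) = (-1 - 12)*(-25 + (⅖)*(-17 + 5)/2) = -13*(-25 + (⅖)*(½)*(-12)) = -13*(-25 - 12/5) = -13*(-137/5) = 1781/5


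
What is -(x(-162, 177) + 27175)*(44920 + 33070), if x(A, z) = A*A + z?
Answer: -4179952040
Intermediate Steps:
x(A, z) = z + A² (x(A, z) = A² + z = z + A²)
-(x(-162, 177) + 27175)*(44920 + 33070) = -((177 + (-162)²) + 27175)*(44920 + 33070) = -((177 + 26244) + 27175)*77990 = -(26421 + 27175)*77990 = -53596*77990 = -1*4179952040 = -4179952040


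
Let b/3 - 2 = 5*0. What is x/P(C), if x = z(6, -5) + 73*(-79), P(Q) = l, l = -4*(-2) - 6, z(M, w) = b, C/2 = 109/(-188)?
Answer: -5761/2 ≈ -2880.5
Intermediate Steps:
b = 6 (b = 6 + 3*(5*0) = 6 + 3*0 = 6 + 0 = 6)
C = -109/94 (C = 2*(109/(-188)) = 2*(109*(-1/188)) = 2*(-109/188) = -109/94 ≈ -1.1596)
z(M, w) = 6
l = 2 (l = 8 - 6 = 2)
P(Q) = 2
x = -5761 (x = 6 + 73*(-79) = 6 - 5767 = -5761)
x/P(C) = -5761/2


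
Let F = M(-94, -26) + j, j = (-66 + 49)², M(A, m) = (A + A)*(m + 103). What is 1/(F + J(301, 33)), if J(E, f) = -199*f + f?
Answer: -1/20721 ≈ -4.8260e-5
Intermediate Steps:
M(A, m) = 2*A*(103 + m) (M(A, m) = (2*A)*(103 + m) = 2*A*(103 + m))
j = 289 (j = (-17)² = 289)
J(E, f) = -198*f
F = -14187 (F = 2*(-94)*(103 - 26) + 289 = 2*(-94)*77 + 289 = -14476 + 289 = -14187)
1/(F + J(301, 33)) = 1/(-14187 - 198*33) = 1/(-14187 - 6534) = 1/(-20721) = -1/20721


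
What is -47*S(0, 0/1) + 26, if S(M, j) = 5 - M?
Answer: -209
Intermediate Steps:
-47*S(0, 0/1) + 26 = -47*(5 - 1*0) + 26 = -47*(5 + 0) + 26 = -47*5 + 26 = -235 + 26 = -209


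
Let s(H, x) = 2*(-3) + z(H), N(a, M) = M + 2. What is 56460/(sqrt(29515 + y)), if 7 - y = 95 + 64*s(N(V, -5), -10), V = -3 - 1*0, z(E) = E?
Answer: 18820*sqrt(30003)/10001 ≈ 325.96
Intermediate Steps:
V = -3 (V = -3 + 0 = -3)
N(a, M) = 2 + M
s(H, x) = -6 + H (s(H, x) = 2*(-3) + H = -6 + H)
y = 488 (y = 7 - (95 + 64*(-6 + (2 - 5))) = 7 - (95 + 64*(-6 - 3)) = 7 - (95 + 64*(-9)) = 7 - (95 - 576) = 7 - 1*(-481) = 7 + 481 = 488)
56460/(sqrt(29515 + y)) = 56460/(sqrt(29515 + 488)) = 56460/(sqrt(30003)) = 56460*(sqrt(30003)/30003) = 18820*sqrt(30003)/10001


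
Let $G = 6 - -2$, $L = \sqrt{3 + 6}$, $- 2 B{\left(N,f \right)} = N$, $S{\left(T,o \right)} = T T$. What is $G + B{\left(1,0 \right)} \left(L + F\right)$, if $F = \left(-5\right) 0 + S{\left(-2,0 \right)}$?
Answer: $\frac{9}{2} \approx 4.5$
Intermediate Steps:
$S{\left(T,o \right)} = T^{2}$
$B{\left(N,f \right)} = - \frac{N}{2}$
$F = 4$ ($F = \left(-5\right) 0 + \left(-2\right)^{2} = 0 + 4 = 4$)
$L = 3$ ($L = \sqrt{9} = 3$)
$G = 8$ ($G = 6 + 2 = 8$)
$G + B{\left(1,0 \right)} \left(L + F\right) = 8 + \left(- \frac{1}{2}\right) 1 \left(3 + 4\right) = 8 - \frac{7}{2} = \frac{9}{2}$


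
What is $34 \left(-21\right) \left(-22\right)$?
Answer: $15708$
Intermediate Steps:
$34 \left(-21\right) \left(-22\right) = \left(-714\right) \left(-22\right) = 15708$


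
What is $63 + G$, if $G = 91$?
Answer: $154$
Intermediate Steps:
$63 + G = 63 + 91 = 154$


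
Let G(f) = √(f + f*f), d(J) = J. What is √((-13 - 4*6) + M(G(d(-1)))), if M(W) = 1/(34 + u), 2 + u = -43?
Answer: 2*I*√1122/11 ≈ 6.0902*I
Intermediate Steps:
u = -45 (u = -2 - 43 = -45)
G(f) = √(f + f²)
M(W) = -1/11 (M(W) = 1/(34 - 45) = 1/(-11) = -1/11)
√((-13 - 4*6) + M(G(d(-1)))) = √((-13 - 4*6) - 1/11) = √((-13 - 24) - 1/11) = √(-37 - 1/11) = √(-408/11) = 2*I*√1122/11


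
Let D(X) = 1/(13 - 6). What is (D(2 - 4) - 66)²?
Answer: 212521/49 ≈ 4337.2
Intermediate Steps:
D(X) = ⅐ (D(X) = 1/7 = ⅐)
(D(2 - 4) - 66)² = (⅐ - 66)² = (-461/7)² = 212521/49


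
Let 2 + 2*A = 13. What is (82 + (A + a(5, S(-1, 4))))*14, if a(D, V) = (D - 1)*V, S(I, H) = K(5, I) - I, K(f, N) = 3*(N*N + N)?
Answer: 1281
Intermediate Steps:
K(f, N) = 3*N + 3*N**2 (K(f, N) = 3*(N**2 + N) = 3*(N + N**2) = 3*N + 3*N**2)
A = 11/2 (A = -1 + (1/2)*13 = -1 + 13/2 = 11/2 ≈ 5.5000)
S(I, H) = -I + 3*I*(1 + I) (S(I, H) = 3*I*(1 + I) - I = -I + 3*I*(1 + I))
a(D, V) = V*(-1 + D) (a(D, V) = (-1 + D)*V = V*(-1 + D))
(82 + (A + a(5, S(-1, 4))))*14 = (82 + (11/2 + (-(2 + 3*(-1)))*(-1 + 5)))*14 = (82 + (11/2 - (2 - 3)*4))*14 = (82 + (11/2 - 1*(-1)*4))*14 = (82 + (11/2 + 1*4))*14 = (82 + (11/2 + 4))*14 = (82 + 19/2)*14 = (183/2)*14 = 1281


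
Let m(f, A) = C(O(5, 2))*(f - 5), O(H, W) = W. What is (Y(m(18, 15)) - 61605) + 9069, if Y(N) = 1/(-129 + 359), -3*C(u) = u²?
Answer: -12083279/230 ≈ -52536.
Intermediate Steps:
C(u) = -u²/3
m(f, A) = 20/3 - 4*f/3 (m(f, A) = (-⅓*2²)*(f - 5) = (-⅓*4)*(-5 + f) = -4*(-5 + f)/3 = 20/3 - 4*f/3)
Y(N) = 1/230
(Y(m(18, 15)) - 61605) + 9069 = (1/230 - 61605) + 9069 = -14169149/230 + 9069 = -12083279/230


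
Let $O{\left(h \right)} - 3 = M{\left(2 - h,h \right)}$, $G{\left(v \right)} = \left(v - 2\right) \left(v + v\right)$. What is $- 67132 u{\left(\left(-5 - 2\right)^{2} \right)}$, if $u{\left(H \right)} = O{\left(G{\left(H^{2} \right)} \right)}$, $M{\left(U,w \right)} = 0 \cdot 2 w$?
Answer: $-201396$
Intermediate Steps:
$M{\left(U,w \right)} = 0$ ($M{\left(U,w \right)} = 0 w = 0$)
$G{\left(v \right)} = 2 v \left(-2 + v\right)$ ($G{\left(v \right)} = \left(-2 + v\right) 2 v = 2 v \left(-2 + v\right)$)
$O{\left(h \right)} = 3$ ($O{\left(h \right)} = 3 + 0 = 3$)
$u{\left(H \right)} = 3$
$- 67132 u{\left(\left(-5 - 2\right)^{2} \right)} = \left(-67132\right) 3 = -201396$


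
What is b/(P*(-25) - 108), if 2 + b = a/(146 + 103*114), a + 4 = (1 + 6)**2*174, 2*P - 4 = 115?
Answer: 7627/9483652 ≈ 0.00080423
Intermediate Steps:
P = 119/2 (P = 2 + (1/2)*115 = 2 + 115/2 = 119/2 ≈ 59.500)
a = 8522 (a = -4 + (1 + 6)**2*174 = -4 + 7**2*174 = -4 + 49*174 = -4 + 8526 = 8522)
b = -7627/5944 (b = -2 + 8522/(146 + 103*114) = -2 + 8522/(146 + 11742) = -2 + 8522/11888 = -2 + 8522*(1/11888) = -2 + 4261/5944 = -7627/5944 ≈ -1.2831)
b/(P*(-25) - 108) = -7627/(5944*((119/2)*(-25) - 108)) = -7627/(5944*(-2975/2 - 108)) = -7627/(5944*(-3191/2)) = -7627/5944*(-2/3191) = 7627/9483652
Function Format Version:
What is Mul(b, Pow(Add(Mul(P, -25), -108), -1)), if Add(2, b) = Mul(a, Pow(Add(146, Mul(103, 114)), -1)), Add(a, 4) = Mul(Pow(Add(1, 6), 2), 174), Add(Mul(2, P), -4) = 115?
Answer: Rational(7627, 9483652) ≈ 0.00080423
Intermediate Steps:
P = Rational(119, 2) (P = Add(2, Mul(Rational(1, 2), 115)) = Add(2, Rational(115, 2)) = Rational(119, 2) ≈ 59.500)
a = 8522 (a = Add(-4, Mul(Pow(Add(1, 6), 2), 174)) = Add(-4, Mul(Pow(7, 2), 174)) = Add(-4, Mul(49, 174)) = Add(-4, 8526) = 8522)
b = Rational(-7627, 5944) (b = Add(-2, Mul(8522, Pow(Add(146, Mul(103, 114)), -1))) = Add(-2, Mul(8522, Pow(Add(146, 11742), -1))) = Add(-2, Mul(8522, Pow(11888, -1))) = Add(-2, Mul(8522, Rational(1, 11888))) = Add(-2, Rational(4261, 5944)) = Rational(-7627, 5944) ≈ -1.2831)
Mul(b, Pow(Add(Mul(P, -25), -108), -1)) = Mul(Rational(-7627, 5944), Pow(Add(Mul(Rational(119, 2), -25), -108), -1)) = Mul(Rational(-7627, 5944), Pow(Add(Rational(-2975, 2), -108), -1)) = Mul(Rational(-7627, 5944), Pow(Rational(-3191, 2), -1)) = Mul(Rational(-7627, 5944), Rational(-2, 3191)) = Rational(7627, 9483652)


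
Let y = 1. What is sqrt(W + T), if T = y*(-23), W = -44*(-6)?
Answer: sqrt(241) ≈ 15.524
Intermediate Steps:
W = 264
T = -23 (T = 1*(-23) = -23)
sqrt(W + T) = sqrt(264 - 23) = sqrt(241)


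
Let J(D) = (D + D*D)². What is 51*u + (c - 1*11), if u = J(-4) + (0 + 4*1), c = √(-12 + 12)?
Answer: 7537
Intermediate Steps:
c = 0 (c = √0 = 0)
J(D) = (D + D²)²
u = 148 (u = (-4)²*(1 - 4)² + (0 + 4*1) = 16*(-3)² + (0 + 4) = 16*9 + 4 = 144 + 4 = 148)
51*u + (c - 1*11) = 51*148 + (0 - 1*11) = 7548 + (0 - 11) = 7548 - 11 = 7537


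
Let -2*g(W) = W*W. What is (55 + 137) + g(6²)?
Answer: -456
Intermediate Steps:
g(W) = -W²/2 (g(W) = -W*W/2 = -W²/2)
(55 + 137) + g(6²) = (55 + 137) - (6²)²/2 = 192 - ½*36² = 192 - ½*1296 = 192 - 648 = -456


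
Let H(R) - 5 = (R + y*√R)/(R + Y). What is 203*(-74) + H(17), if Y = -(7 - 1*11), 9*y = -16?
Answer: -315340/21 - 16*√17/189 ≈ -15017.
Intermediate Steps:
y = -16/9 (y = (⅑)*(-16) = -16/9 ≈ -1.7778)
Y = 4 (Y = -(7 - 11) = -1*(-4) = 4)
H(R) = 5 + (R - 16*√R/9)/(4 + R) (H(R) = 5 + (R - 16*√R/9)/(R + 4) = 5 + (R - 16*√R/9)/(4 + R))
203*(-74) + H(17) = 203*(-74) + 2*(90 - 8*√17 + 27*17)/(9*(4 + 17)) = -15022 + (2/9)*(90 - 8*√17 + 459)/21 = -15022 + (2/9)*(1/21)*(549 - 8*√17) = -15022 + (122/21 - 16*√17/189) = -315340/21 - 16*√17/189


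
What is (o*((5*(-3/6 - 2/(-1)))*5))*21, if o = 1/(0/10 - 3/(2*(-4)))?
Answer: 2100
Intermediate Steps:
o = 8/3 (o = 1/(0*(⅒) - 3/(-8)) = 1/(0 - 3*(-⅛)) = 1/(0 + 3/8) = 1/(3/8) = 8/3 ≈ 2.6667)
(o*((5*(-3/6 - 2/(-1)))*5))*21 = (8*((5*(-3/6 - 2/(-1)))*5)/3)*21 = (8*((5*(-3*⅙ - 2*(-1)))*5)/3)*21 = (8*((5*(-½ + 2))*5)/3)*21 = (8*((5*(3/2))*5)/3)*21 = (8*((15/2)*5)/3)*21 = ((8/3)*(75/2))*21 = 100*21 = 2100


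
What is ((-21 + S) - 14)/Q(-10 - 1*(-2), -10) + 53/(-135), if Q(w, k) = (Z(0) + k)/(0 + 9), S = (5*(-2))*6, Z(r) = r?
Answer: 22979/270 ≈ 85.107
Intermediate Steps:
S = -60 (S = -10*6 = -60)
Q(w, k) = k/9 (Q(w, k) = (0 + k)/(0 + 9) = k/9)
((-21 + S) - 14)/Q(-10 - 1*(-2), -10) + 53/(-135) = ((-21 - 60) - 14)/(((1/9)*(-10))) + 53/(-135) = (-81 - 14)/(-10/9) + 53*(-1/135) = -95*(-9/10) - 53/135 = 171/2 - 53/135 = 22979/270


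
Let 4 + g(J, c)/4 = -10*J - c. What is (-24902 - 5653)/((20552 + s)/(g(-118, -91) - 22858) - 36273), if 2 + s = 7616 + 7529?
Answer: 108714690/129066473 ≈ 0.84232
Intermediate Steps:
s = 15143 (s = -2 + (7616 + 7529) = -2 + 15145 = 15143)
g(J, c) = -16 - 40*J - 4*c (g(J, c) = -16 + 4*(-10*J - c) = -16 + 4*(-c - 10*J) = -16 + (-40*J - 4*c) = -16 - 40*J - 4*c)
(-24902 - 5653)/((20552 + s)/(g(-118, -91) - 22858) - 36273) = (-24902 - 5653)/((20552 + 15143)/((-16 - 40*(-118) - 4*(-91)) - 22858) - 36273) = -30555/(35695/((-16 + 4720 + 364) - 22858) - 36273) = -30555/(35695/(5068 - 22858) - 36273) = -30555/(35695/(-17790) - 36273) = -30555/(35695*(-1/17790) - 36273) = -30555/(-7139/3558 - 36273) = -30555/(-129066473/3558) = -30555*(-3558/129066473) = 108714690/129066473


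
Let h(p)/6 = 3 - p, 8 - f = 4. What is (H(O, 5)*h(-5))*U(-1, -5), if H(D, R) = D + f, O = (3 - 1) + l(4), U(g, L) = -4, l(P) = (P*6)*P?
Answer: -19584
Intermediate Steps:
f = 4 (f = 8 - 1*4 = 8 - 4 = 4)
l(P) = 6*P² (l(P) = (6*P)*P = 6*P²)
O = 98 (O = (3 - 1) + 6*4² = 2 + 6*16 = 2 + 96 = 98)
H(D, R) = 4 + D (H(D, R) = D + 4 = 4 + D)
h(p) = 18 - 6*p (h(p) = 6*(3 - p) = 18 - 6*p)
(H(O, 5)*h(-5))*U(-1, -5) = ((4 + 98)*(18 - 6*(-5)))*(-4) = (102*(18 + 30))*(-4) = (102*48)*(-4) = 4896*(-4) = -19584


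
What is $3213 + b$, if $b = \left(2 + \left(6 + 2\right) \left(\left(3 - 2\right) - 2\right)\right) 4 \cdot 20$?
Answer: $2733$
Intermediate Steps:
$b = -480$ ($b = \left(2 + 8 \left(1 - 2\right)\right) 4 \cdot 20 = \left(2 + 8 \left(-1\right)\right) 4 \cdot 20 = \left(2 - 8\right) 4 \cdot 20 = \left(-6\right) 4 \cdot 20 = \left(-24\right) 20 = -480$)
$3213 + b = 3213 - 480 = 2733$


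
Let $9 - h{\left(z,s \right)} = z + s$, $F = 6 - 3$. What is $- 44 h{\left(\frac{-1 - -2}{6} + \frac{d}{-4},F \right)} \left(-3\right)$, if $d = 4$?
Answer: $902$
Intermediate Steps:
$F = 3$ ($F = 6 - 3 = 3$)
$h{\left(z,s \right)} = 9 - s - z$ ($h{\left(z,s \right)} = 9 - \left(z + s\right) = 9 - \left(s + z\right) = 9 - s - z$)
$- 44 h{\left(\frac{-1 - -2}{6} + \frac{d}{-4},F \right)} \left(-3\right) = - 44 \left(9 - 3 - \left(\frac{-1 - -2}{6} + \frac{4}{-4}\right)\right) \left(-3\right) = - 44 \left(9 - 3 - \left(\left(-1 + 2\right) \frac{1}{6} + 4 \left(- \frac{1}{4}\right)\right)\right) \left(-3\right) = - 44 \left(9 - 3 - \left(1 \cdot \frac{1}{6} - 1\right)\right) \left(-3\right) = - 44 \left(9 - 3 - \left(\frac{1}{6} - 1\right)\right) \left(-3\right) = - 44 \left(9 - 3 - - \frac{5}{6}\right) \left(-3\right) = - 44 \left(9 - 3 + \frac{5}{6}\right) \left(-3\right) = \left(-44\right) \frac{41}{6} \left(-3\right) = \left(- \frac{902}{3}\right) \left(-3\right) = 902$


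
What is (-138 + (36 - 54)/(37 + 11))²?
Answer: 1225449/64 ≈ 19148.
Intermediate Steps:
(-138 + (36 - 54)/(37 + 11))² = (-138 - 18/48)² = (-138 - 18*1/48)² = (-138 - 3/8)² = (-1107/8)² = 1225449/64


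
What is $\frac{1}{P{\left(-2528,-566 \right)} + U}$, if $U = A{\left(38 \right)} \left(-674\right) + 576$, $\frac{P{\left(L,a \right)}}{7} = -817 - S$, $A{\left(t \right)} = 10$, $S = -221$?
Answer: $- \frac{1}{10336} \approx -9.6749 \cdot 10^{-5}$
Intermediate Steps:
$P{\left(L,a \right)} = -4172$ ($P{\left(L,a \right)} = 7 \left(-817 - -221\right) = 7 \left(-817 + 221\right) = 7 \left(-596\right) = -4172$)
$U = -6164$ ($U = 10 \left(-674\right) + 576 = -6740 + 576 = -6164$)
$\frac{1}{P{\left(-2528,-566 \right)} + U} = \frac{1}{-4172 - 6164} = \frac{1}{-10336} = - \frac{1}{10336}$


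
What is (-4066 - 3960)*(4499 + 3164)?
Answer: -61503238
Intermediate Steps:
(-4066 - 3960)*(4499 + 3164) = -8026*7663 = -61503238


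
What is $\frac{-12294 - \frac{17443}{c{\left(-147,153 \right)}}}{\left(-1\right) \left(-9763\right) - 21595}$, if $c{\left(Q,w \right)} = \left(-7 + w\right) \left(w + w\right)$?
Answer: $\frac{549264187}{528606432} \approx 1.0391$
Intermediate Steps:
$c{\left(Q,w \right)} = 2 w \left(-7 + w\right)$ ($c{\left(Q,w \right)} = \left(-7 + w\right) 2 w = 2 w \left(-7 + w\right)$)
$\frac{-12294 - \frac{17443}{c{\left(-147,153 \right)}}}{\left(-1\right) \left(-9763\right) - 21595} = \frac{-12294 - \frac{17443}{2 \cdot 153 \left(-7 + 153\right)}}{\left(-1\right) \left(-9763\right) - 21595} = \frac{-12294 - \frac{17443}{2 \cdot 153 \cdot 146}}{9763 - 21595} = \frac{-12294 - \frac{17443}{44676}}{-11832} = \left(-12294 - \frac{17443}{44676}\right) \left(- \frac{1}{11832}\right) = \left(- \frac{549264187}{44676}\right) \left(- \frac{1}{11832}\right) = \frac{549264187}{528606432}$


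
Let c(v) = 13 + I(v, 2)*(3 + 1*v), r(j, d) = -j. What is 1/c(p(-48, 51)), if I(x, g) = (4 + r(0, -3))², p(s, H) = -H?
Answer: -1/755 ≈ -0.0013245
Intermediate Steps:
I(x, g) = 16 (I(x, g) = (4 - 1*0)² = (4 + 0)² = 4² = 16)
c(v) = 61 + 16*v (c(v) = 13 + 16*(3 + 1*v) = 13 + 16*(3 + v) = 13 + (48 + 16*v) = 61 + 16*v)
1/c(p(-48, 51)) = 1/(61 + 16*(-1*51)) = 1/(61 + 16*(-51)) = 1/(61 - 816) = 1/(-755) = -1/755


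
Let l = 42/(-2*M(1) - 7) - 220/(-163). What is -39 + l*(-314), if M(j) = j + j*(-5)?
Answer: -2225081/163 ≈ -13651.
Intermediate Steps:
M(j) = -4*j (M(j) = j - 5*j = -4*j)
l = 7066/163 (l = 42/(-(-8) - 7) - 220/(-163) = 42/(-2*(-4) - 7) - 220*(-1/163) = 42/(8 - 7) + 220/163 = 42/1 + 220/163 = 42*1 + 220/163 = 42 + 220/163 = 7066/163 ≈ 43.350)
-39 + l*(-314) = -39 + (7066/163)*(-314) = -39 - 2218724/163 = -2225081/163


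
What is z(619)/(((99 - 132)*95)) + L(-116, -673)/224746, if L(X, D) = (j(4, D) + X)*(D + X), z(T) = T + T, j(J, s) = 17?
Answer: -33357563/704578710 ≈ -0.047344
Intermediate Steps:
z(T) = 2*T
L(X, D) = (17 + X)*(D + X)
z(619)/(((99 - 132)*95)) + L(-116, -673)/224746 = (2*619)/(((99 - 132)*95)) + ((-116)² + 17*(-673) + 17*(-116) - 673*(-116))/224746 = 1238/((-33*95)) + (13456 - 11441 - 1972 + 78068)*(1/224746) = 1238/(-3135) + 78111*(1/224746) = 1238*(-1/3135) + 78111/224746 = -1238/3135 + 78111/224746 = -33357563/704578710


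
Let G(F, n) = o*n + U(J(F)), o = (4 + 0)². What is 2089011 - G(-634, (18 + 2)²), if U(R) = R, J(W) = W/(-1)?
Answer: 2081977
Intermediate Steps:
J(W) = -W (J(W) = W*(-1) = -W)
o = 16 (o = 4² = 16)
G(F, n) = -F + 16*n (G(F, n) = 16*n - F = -F + 16*n)
2089011 - G(-634, (18 + 2)²) = 2089011 - (-1*(-634) + 16*(18 + 2)²) = 2089011 - (634 + 16*20²) = 2089011 - (634 + 16*400) = 2089011 - (634 + 6400) = 2089011 - 1*7034 = 2089011 - 7034 = 2081977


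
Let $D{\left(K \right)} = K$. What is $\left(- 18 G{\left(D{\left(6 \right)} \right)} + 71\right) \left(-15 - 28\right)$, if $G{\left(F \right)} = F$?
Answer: $1591$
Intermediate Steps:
$\left(- 18 G{\left(D{\left(6 \right)} \right)} + 71\right) \left(-15 - 28\right) = \left(\left(-18\right) 6 + 71\right) \left(-15 - 28\right) = \left(-108 + 71\right) \left(-43\right) = \left(-37\right) \left(-43\right) = 1591$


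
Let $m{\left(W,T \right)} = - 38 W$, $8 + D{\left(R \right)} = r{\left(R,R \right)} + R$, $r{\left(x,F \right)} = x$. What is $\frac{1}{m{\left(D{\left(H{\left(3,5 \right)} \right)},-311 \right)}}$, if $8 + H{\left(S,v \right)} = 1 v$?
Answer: $\frac{1}{532} \approx 0.0018797$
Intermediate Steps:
$H{\left(S,v \right)} = -8 + v$ ($H{\left(S,v \right)} = -8 + 1 v = -8 + v$)
$D{\left(R \right)} = -8 + 2 R$ ($D{\left(R \right)} = -8 + \left(R + R\right) = -8 + 2 R$)
$\frac{1}{m{\left(D{\left(H{\left(3,5 \right)} \right)},-311 \right)}} = \frac{1}{\left(-38\right) \left(-8 + 2 \left(-8 + 5\right)\right)} = \frac{1}{\left(-38\right) \left(-8 + 2 \left(-3\right)\right)} = \frac{1}{\left(-38\right) \left(-8 - 6\right)} = \frac{1}{\left(-38\right) \left(-14\right)} = \frac{1}{532}$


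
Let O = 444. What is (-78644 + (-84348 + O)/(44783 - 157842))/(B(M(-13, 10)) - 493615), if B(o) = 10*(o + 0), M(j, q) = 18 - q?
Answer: 8891328092/55798573565 ≈ 0.15935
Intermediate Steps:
B(o) = 10*o
(-78644 + (-84348 + O)/(44783 - 157842))/(B(M(-13, 10)) - 493615) = (-78644 + (-84348 + 444)/(44783 - 157842))/(10*(18 - 1*10) - 493615) = (-78644 - 83904/(-113059))/(10*(18 - 10) - 493615) = (-78644 - 83904*(-1/113059))/(10*8 - 493615) = (-78644 + 83904/113059)/(80 - 493615) = -8891328092/113059/(-493535) = -8891328092/113059*(-1/493535) = 8891328092/55798573565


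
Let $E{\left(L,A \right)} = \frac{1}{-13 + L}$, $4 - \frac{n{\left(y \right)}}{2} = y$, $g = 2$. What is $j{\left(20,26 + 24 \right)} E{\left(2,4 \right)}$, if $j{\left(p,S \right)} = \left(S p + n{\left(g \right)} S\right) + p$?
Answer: $- \frac{1220}{11} \approx -110.91$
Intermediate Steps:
$n{\left(y \right)} = 8 - 2 y$
$j{\left(p,S \right)} = p + 4 S + S p$ ($j{\left(p,S \right)} = \left(S p + \left(8 - 4\right) S\right) + p = \left(S p + 4 S\right) + p = \left(4 S + S p\right) + p = p + 4 S + S p$)
$j{\left(20,26 + 24 \right)} E{\left(2,4 \right)} = \frac{20 + 4 \left(26 + 24\right) + \left(26 + 24\right) 20}{-13 + 2} = \frac{20 + 4 \cdot 50 + 50 \cdot 20}{-11} = \left(20 + 200 + 1000\right) \left(- \frac{1}{11}\right) = 1220 \left(- \frac{1}{11}\right) = - \frac{1220}{11}$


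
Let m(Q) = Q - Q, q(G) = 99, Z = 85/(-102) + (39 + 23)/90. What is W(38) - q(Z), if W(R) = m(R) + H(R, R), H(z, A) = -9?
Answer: -108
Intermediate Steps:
Z = -13/90 (Z = 85*(-1/102) + 62*(1/90) = -⅚ + 31/45 = -13/90 ≈ -0.14444)
m(Q) = 0
W(R) = -9 (W(R) = 0 - 9 = -9)
W(38) - q(Z) = -9 - 1*99 = -9 - 99 = -108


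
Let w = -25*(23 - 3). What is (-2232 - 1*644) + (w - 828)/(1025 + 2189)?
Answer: -4622396/1607 ≈ -2876.4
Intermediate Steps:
w = -500 (w = -25*20 = -500)
(-2232 - 1*644) + (w - 828)/(1025 + 2189) = (-2232 - 1*644) + (-500 - 828)/(1025 + 2189) = (-2232 - 644) - 1328/3214 = -2876 - 1328*1/3214 = -2876 - 664/1607 = -4622396/1607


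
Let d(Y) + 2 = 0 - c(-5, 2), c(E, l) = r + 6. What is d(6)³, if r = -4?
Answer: -64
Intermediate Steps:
c(E, l) = 2 (c(E, l) = -4 + 6 = 2)
d(Y) = -4 (d(Y) = -2 + (0 - 1*2) = -2 + (0 - 2) = -2 - 2 = -4)
d(6)³ = (-4)³ = -64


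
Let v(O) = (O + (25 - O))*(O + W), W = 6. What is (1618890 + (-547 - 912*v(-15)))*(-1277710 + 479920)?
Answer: -1454804369970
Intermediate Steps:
v(O) = 150 + 25*O (v(O) = (O + (25 - O))*(O + 6) = 25*(6 + O) = 150 + 25*O)
(1618890 + (-547 - 912*v(-15)))*(-1277710 + 479920) = (1618890 + (-547 - 912*(150 + 25*(-15))))*(-1277710 + 479920) = (1618890 + (-547 - 912*(150 - 375)))*(-797790) = (1618890 + (-547 - 912*(-225)))*(-797790) = (1618890 + (-547 + 205200))*(-797790) = (1618890 + 204653)*(-797790) = 1823543*(-797790) = -1454804369970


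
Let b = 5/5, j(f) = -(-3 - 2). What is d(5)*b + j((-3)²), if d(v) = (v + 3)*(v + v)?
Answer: 85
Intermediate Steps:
j(f) = 5 (j(f) = -1*(-5) = 5)
d(v) = 2*v*(3 + v) (d(v) = (3 + v)*(2*v) = 2*v*(3 + v))
b = 1 (b = 5*(⅕) = 1)
d(5)*b + j((-3)²) = (2*5*(3 + 5))*1 + 5 = (2*5*8)*1 + 5 = 80*1 + 5 = 80 + 5 = 85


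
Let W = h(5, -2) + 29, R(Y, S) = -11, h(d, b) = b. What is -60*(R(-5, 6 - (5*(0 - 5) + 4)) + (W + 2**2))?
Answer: -1200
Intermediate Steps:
W = 27 (W = -2 + 29 = 27)
-60*(R(-5, 6 - (5*(0 - 5) + 4)) + (W + 2**2)) = -60*(-11 + (27 + 2**2)) = -60*(-11 + (27 + 4)) = -60*(-11 + 31) = -60*20 = -1200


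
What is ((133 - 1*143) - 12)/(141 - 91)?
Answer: -11/25 ≈ -0.44000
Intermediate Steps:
((133 - 1*143) - 12)/(141 - 91) = ((133 - 143) - 12)/50 = (-10 - 12)*(1/50) = -22*1/50 = -11/25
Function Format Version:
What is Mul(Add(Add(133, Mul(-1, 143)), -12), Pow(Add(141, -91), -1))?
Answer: Rational(-11, 25) ≈ -0.44000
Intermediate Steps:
Mul(Add(Add(133, Mul(-1, 143)), -12), Pow(Add(141, -91), -1)) = Mul(Add(Add(133, -143), -12), Pow(50, -1)) = Mul(Add(-10, -12), Rational(1, 50)) = Mul(-22, Rational(1, 50)) = Rational(-11, 25)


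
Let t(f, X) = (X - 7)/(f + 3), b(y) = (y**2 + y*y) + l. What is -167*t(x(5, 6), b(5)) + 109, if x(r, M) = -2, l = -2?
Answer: -6738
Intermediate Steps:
b(y) = -2 + 2*y**2 (b(y) = (y**2 + y*y) - 2 = (y**2 + y**2) - 2 = 2*y**2 - 2 = -2 + 2*y**2)
t(f, X) = (-7 + X)/(3 + f)
-167*t(x(5, 6), b(5)) + 109 = -167*(-7 + (-2 + 2*5**2))/(3 - 2) + 109 = -167*(-7 + (-2 + 2*25))/1 + 109 = -167*(-7 + (-2 + 50)) + 109 = -167*(-7 + 48) + 109 = -167*41 + 109 = -6847 + 109 = -6738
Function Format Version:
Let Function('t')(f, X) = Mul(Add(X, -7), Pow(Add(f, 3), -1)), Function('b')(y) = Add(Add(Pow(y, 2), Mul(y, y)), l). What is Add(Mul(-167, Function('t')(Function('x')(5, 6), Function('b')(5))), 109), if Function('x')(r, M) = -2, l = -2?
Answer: -6738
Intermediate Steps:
Function('b')(y) = Add(-2, Mul(2, Pow(y, 2))) (Function('b')(y) = Add(Add(Pow(y, 2), Mul(y, y)), -2) = Add(Add(Pow(y, 2), Pow(y, 2)), -2) = Add(Mul(2, Pow(y, 2)), -2) = Add(-2, Mul(2, Pow(y, 2))))
Function('t')(f, X) = Mul(Pow(Add(3, f), -1), Add(-7, X)) (Function('t')(f, X) = Mul(Add(-7, X), Pow(Add(3, f), -1)) = Mul(Pow(Add(3, f), -1), Add(-7, X)))
Add(Mul(-167, Function('t')(Function('x')(5, 6), Function('b')(5))), 109) = Add(Mul(-167, Mul(Pow(Add(3, -2), -1), Add(-7, Add(-2, Mul(2, Pow(5, 2)))))), 109) = Add(Mul(-167, Mul(Pow(1, -1), Add(-7, Add(-2, Mul(2, 25))))), 109) = Add(Mul(-167, Mul(1, Add(-7, Add(-2, 50)))), 109) = Add(Mul(-167, Mul(1, Add(-7, 48))), 109) = Add(Mul(-167, Mul(1, 41)), 109) = Add(Mul(-167, 41), 109) = Add(-6847, 109) = -6738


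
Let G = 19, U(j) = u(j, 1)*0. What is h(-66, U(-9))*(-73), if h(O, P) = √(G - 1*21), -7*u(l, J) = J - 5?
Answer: -73*I*√2 ≈ -103.24*I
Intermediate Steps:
u(l, J) = 5/7 - J/7 (u(l, J) = -(J - 5)/7 = -(-5 + J)/7 = 5/7 - J/7)
U(j) = 0 (U(j) = (5/7 - ⅐*1)*0 = (5/7 - ⅐)*0 = (4/7)*0 = 0)
h(O, P) = I*√2 (h(O, P) = √(19 - 1*21) = √(19 - 21) = √(-2) = I*√2)
h(-66, U(-9))*(-73) = (I*√2)*(-73) = -73*I*√2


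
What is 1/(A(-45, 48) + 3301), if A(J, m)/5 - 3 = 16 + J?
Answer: 1/3171 ≈ 0.00031536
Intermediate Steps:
A(J, m) = 95 + 5*J (A(J, m) = 15 + 5*(16 + J) = 15 + (80 + 5*J) = 95 + 5*J)
1/(A(-45, 48) + 3301) = 1/((95 + 5*(-45)) + 3301) = 1/((95 - 225) + 3301) = 1/(-130 + 3301) = 1/3171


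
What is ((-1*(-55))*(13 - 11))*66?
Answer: 7260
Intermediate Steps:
((-1*(-55))*(13 - 11))*66 = (55*2)*66 = 110*66 = 7260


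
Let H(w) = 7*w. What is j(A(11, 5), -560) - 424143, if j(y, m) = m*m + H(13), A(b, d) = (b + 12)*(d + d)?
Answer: -110452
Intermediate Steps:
A(b, d) = 2*d*(12 + b) (A(b, d) = (12 + b)*(2*d) = 2*d*(12 + b))
j(y, m) = 91 + m² (j(y, m) = m*m + 7*13 = m² + 91 = 91 + m²)
j(A(11, 5), -560) - 424143 = (91 + (-560)²) - 424143 = (91 + 313600) - 424143 = 313691 - 424143 = -110452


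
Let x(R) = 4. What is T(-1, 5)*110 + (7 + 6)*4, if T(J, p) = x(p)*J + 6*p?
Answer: 2912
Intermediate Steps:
T(J, p) = 4*J + 6*p
T(-1, 5)*110 + (7 + 6)*4 = (4*(-1) + 6*5)*110 + (7 + 6)*4 = (-4 + 30)*110 + 13*4 = 26*110 + 52 = 2860 + 52 = 2912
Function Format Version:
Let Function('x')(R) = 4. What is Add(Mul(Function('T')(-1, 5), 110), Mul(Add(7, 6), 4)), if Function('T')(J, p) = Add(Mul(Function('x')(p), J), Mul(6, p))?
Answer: 2912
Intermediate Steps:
Function('T')(J, p) = Add(Mul(4, J), Mul(6, p))
Add(Mul(Function('T')(-1, 5), 110), Mul(Add(7, 6), 4)) = Add(Mul(Add(Mul(4, -1), Mul(6, 5)), 110), Mul(Add(7, 6), 4)) = Add(Mul(Add(-4, 30), 110), Mul(13, 4)) = Add(Mul(26, 110), 52) = Add(2860, 52) = 2912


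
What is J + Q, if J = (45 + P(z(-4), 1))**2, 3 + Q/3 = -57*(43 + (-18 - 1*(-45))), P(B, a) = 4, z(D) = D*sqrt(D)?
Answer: -9578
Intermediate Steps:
z(D) = D**(3/2)
Q = -11979 (Q = -9 + 3*(-57*(43 + (-18 - 1*(-45)))) = -9 + 3*(-57*(43 + (-18 + 45))) = -9 + 3*(-57*(43 + 27)) = -9 + 3*(-57*70) = -9 + 3*(-3990) = -9 - 11970 = -11979)
J = 2401 (J = (45 + 4)**2 = 49**2 = 2401)
J + Q = 2401 - 11979 = -9578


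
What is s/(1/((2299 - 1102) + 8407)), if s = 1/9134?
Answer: 4802/4567 ≈ 1.0515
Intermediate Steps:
s = 1/9134 ≈ 0.00010948
s/(1/((2299 - 1102) + 8407)) = 1/(9134*(1/((2299 - 1102) + 8407))) = 1/(9134*(1/(1197 + 8407))) = 1/(9134*(1/9604)) = (1/9134)*9604 = 4802/4567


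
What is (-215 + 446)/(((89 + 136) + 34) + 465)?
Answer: 231/724 ≈ 0.31906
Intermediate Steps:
(-215 + 446)/(((89 + 136) + 34) + 465) = 231/((225 + 34) + 465) = 231/(259 + 465) = 231/724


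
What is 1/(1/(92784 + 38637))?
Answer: 131421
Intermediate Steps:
1/(1/(92784 + 38637)) = 1/(1/131421) = 131421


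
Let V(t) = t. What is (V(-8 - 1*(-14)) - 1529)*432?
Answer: -657936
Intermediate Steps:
(V(-8 - 1*(-14)) - 1529)*432 = ((-8 - 1*(-14)) - 1529)*432 = ((-8 + 14) - 1529)*432 = (6 - 1529)*432 = -1523*432 = -657936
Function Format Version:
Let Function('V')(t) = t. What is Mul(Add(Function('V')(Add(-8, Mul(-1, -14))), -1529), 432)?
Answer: -657936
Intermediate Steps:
Mul(Add(Function('V')(Add(-8, Mul(-1, -14))), -1529), 432) = Mul(Add(Add(-8, Mul(-1, -14)), -1529), 432) = Mul(Add(Add(-8, 14), -1529), 432) = Mul(Add(6, -1529), 432) = Mul(-1523, 432) = -657936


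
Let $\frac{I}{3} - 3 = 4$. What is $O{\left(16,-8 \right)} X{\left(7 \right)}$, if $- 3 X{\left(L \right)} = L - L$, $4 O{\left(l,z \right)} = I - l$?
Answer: $0$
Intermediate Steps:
$I = 21$ ($I = 9 + 3 \cdot 4 = 9 + 12 = 21$)
$O{\left(l,z \right)} = \frac{21}{4} - \frac{l}{4}$ ($O{\left(l,z \right)} = \frac{21 - l}{4} = \frac{21}{4} - \frac{l}{4}$)
$X{\left(L \right)} = 0$ ($X{\left(L \right)} = - \frac{L - L}{3} = \left(- \frac{1}{3}\right) 0 = 0$)
$O{\left(16,-8 \right)} X{\left(7 \right)} = \left(\frac{21}{4} - 4\right) 0 = \frac{5}{4} \cdot 0 = 0$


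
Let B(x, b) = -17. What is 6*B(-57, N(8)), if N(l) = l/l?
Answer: -102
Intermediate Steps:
N(l) = 1
6*B(-57, N(8)) = 6*(-17) = -102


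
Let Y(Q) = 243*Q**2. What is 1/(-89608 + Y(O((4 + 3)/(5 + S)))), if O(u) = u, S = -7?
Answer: -4/346525 ≈ -1.1543e-5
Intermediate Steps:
1/(-89608 + Y(O((4 + 3)/(5 + S)))) = 1/(-89608 + 243*((4 + 3)/(5 - 7))**2) = 1/(-89608 + 243*(7/(-2))**2) = 1/(-89608 + 243*(7*(-1/2))**2) = 1/(-89608 + 243*(-7/2)**2) = 1/(-89608 + 243*(49/4)) = 1/(-89608 + 11907/4) = 1/(-346525/4) = -4/346525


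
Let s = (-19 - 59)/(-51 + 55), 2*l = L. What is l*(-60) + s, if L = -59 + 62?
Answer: -219/2 ≈ -109.50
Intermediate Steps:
L = 3
l = 3/2 (l = (½)*3 = 3/2 ≈ 1.5000)
s = -39/2 (s = -78/4 = -78*¼ = -39/2 ≈ -19.500)
l*(-60) + s = (3/2)*(-60) - 39/2 = -90 - 39/2 = -219/2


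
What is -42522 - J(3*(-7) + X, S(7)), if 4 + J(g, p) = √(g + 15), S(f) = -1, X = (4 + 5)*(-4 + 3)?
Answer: -42518 - I*√15 ≈ -42518.0 - 3.873*I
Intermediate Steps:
X = -9 (X = 9*(-1) = -9)
J(g, p) = -4 + √(15 + g) (J(g, p) = -4 + √(g + 15) = -4 + √(15 + g))
-42522 - J(3*(-7) + X, S(7)) = -42522 - (-4 + √(15 + (3*(-7) - 9))) = -42522 - (-4 + √(15 + (-21 - 9))) = -42522 - (-4 + √(15 - 30)) = -42522 - (-4 + √(-15)) = -42522 - (-4 + I*√15) = -42522 + (4 - I*√15) = -42518 - I*√15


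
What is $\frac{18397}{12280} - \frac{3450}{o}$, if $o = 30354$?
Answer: $\frac{86009423}{62124520} \approx 1.3845$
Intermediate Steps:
$\frac{18397}{12280} - \frac{3450}{o} = \frac{18397}{12280} - \frac{3450}{30354} = 18397 \cdot \frac{1}{12280} - \frac{575}{5059} = \frac{18397}{12280} - \frac{575}{5059} = \frac{86009423}{62124520}$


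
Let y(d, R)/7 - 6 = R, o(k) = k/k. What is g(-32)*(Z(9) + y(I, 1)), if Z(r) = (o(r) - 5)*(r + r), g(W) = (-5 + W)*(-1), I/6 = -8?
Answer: -851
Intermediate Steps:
I = -48 (I = 6*(-8) = -48)
o(k) = 1
y(d, R) = 42 + 7*R
g(W) = 5 - W
Z(r) = -8*r (Z(r) = (1 - 5)*(r + r) = -8*r)
g(-32)*(Z(9) + y(I, 1)) = (5 - 1*(-32))*(-8*9 + (42 + 7*1)) = (5 + 32)*(-72 + (42 + 7)) = 37*(-72 + 49) = 37*(-23) = -851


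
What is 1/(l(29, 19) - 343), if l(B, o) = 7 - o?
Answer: -1/355 ≈ -0.0028169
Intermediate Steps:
1/(l(29, 19) - 343) = 1/((7 - 1*19) - 343) = 1/((7 - 19) - 343) = 1/(-12 - 343) = 1/(-355) = -1/355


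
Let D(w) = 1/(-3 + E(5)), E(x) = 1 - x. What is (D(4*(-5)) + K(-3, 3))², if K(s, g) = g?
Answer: 400/49 ≈ 8.1633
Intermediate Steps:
D(w) = -⅐ (D(w) = 1/(-3 + (1 - 1*5)) = 1/(-3 + (1 - 5)) = 1/(-3 - 4) = 1/(-7) = -⅐)
(D(4*(-5)) + K(-3, 3))² = (-⅐ + 3)² = (20/7)² = 400/49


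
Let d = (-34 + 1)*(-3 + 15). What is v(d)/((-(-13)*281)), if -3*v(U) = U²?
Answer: -52272/3653 ≈ -14.309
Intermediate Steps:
d = -396 (d = -33*12 = -396)
v(U) = -U²/3
v(d)/((-(-13)*281)) = (-⅓*(-396)²)/((-(-13)*281)) = (-⅓*156816)/((-13*(-281))) = -52272/3653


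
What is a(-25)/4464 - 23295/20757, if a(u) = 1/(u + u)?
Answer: -1733154919/1544320800 ≈ -1.1223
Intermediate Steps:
a(u) = 1/(2*u)
a(-25)/4464 - 23295/20757 = ((½)/(-25))/4464 - 23295/20757 = ((½)*(-1/25))*(1/4464) - 23295*1/20757 = -1/50*1/4464 - 7765/6919 = -1/223200 - 7765/6919 = -1733154919/1544320800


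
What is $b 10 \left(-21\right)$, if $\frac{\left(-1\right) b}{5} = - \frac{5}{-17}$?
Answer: $\frac{5250}{17} \approx 308.82$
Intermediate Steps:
$b = - \frac{25}{17}$ ($b = - 5 \left(- \frac{5}{-17}\right) = - 5 \left(\left(-5\right) \left(- \frac{1}{17}\right)\right) = \left(-5\right) \frac{5}{17} = - \frac{25}{17} \approx -1.4706$)
$b 10 \left(-21\right) = \left(- \frac{25}{17}\right) 10 \left(-21\right) = \left(- \frac{250}{17}\right) \left(-21\right) = \frac{5250}{17}$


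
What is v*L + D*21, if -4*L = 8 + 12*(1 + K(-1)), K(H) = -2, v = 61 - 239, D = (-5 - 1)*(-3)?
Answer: 200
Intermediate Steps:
D = 18 (D = -6*(-3) = 18)
v = -178
L = 1 (L = -(8 + 12*(1 - 2))/4 = -(8 + 12*(-1))/4 = -(8 - 12)/4 = -1/4*(-4) = 1)
v*L + D*21 = -178*1 + 18*21 = -178 + 378 = 200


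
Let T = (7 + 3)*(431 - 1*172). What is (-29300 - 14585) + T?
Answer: -41295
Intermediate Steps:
T = 2590 (T = 10*(431 - 172) = 10*259 = 2590)
(-29300 - 14585) + T = (-29300 - 14585) + 2590 = -43885 + 2590 = -41295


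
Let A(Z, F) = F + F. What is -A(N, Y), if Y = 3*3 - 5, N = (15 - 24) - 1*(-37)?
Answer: -8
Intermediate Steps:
N = 28 (N = -9 + 37 = 28)
Y = 4 (Y = 9 - 5 = 4)
A(Z, F) = 2*F
-A(N, Y) = -2*4 = -1*8 = -8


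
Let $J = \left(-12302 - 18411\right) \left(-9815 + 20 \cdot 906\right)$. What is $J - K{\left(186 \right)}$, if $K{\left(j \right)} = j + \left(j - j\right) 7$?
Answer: $-255071651$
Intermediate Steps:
$K{\left(j \right)} = j$ ($K{\left(j \right)} = j + 0 \cdot 7 = j + 0 = j$)
$J = -255071465$ ($J = - 30713 \left(-9815 + 18120\right) = \left(-30713\right) 8305 = -255071465$)
$J - K{\left(186 \right)} = -255071465 - 186 = -255071651$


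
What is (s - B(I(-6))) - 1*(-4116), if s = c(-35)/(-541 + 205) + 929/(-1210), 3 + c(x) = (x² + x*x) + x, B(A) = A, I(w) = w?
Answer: 69692069/16940 ≈ 4114.1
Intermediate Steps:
c(x) = -3 + x + 2*x² (c(x) = -3 + ((x² + x*x) + x) = -3 + ((x² + x²) + x) = -3 + (2*x² + x) = -3 + (x + 2*x²) = -3 + x + 2*x²)
s = -134611/16940 (s = (-3 - 35 + 2*(-35)²)/(-541 + 205) + 929/(-1210) = (-3 - 35 + 2*1225)/(-336) + 929*(-1/1210) = (-3 - 35 + 2450)*(-1/336) - 929/1210 = 2412*(-1/336) - 929/1210 = -201/28 - 929/1210 = -134611/16940 ≈ -7.9463)
(s - B(I(-6))) - 1*(-4116) = (-134611/16940 - 1*(-6)) - 1*(-4116) = (-134611/16940 + 6) + 4116 = -32971/16940 + 4116 = 69692069/16940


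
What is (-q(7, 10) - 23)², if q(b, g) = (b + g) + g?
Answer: 2500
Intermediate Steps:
q(b, g) = b + 2*g
(-q(7, 10) - 23)² = (-(7 + 2*10) - 23)² = (-(7 + 20) - 23)² = (-1*27 - 23)² = (-27 - 23)² = (-50)² = 2500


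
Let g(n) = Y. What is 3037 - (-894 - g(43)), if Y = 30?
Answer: 3961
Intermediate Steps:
g(n) = 30
3037 - (-894 - g(43)) = 3037 - (-894 - 1*30) = 3037 - (-894 - 30) = 3037 - 1*(-924) = 3037 + 924 = 3961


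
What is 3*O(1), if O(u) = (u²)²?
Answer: 3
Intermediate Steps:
O(u) = u⁴
3*O(1) = 3*1⁴ = 3*1 = 3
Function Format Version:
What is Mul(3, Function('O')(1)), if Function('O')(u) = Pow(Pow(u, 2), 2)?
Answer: 3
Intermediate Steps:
Function('O')(u) = Pow(u, 4)
Mul(3, Function('O')(1)) = Mul(3, Pow(1, 4)) = Mul(3, 1) = 3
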